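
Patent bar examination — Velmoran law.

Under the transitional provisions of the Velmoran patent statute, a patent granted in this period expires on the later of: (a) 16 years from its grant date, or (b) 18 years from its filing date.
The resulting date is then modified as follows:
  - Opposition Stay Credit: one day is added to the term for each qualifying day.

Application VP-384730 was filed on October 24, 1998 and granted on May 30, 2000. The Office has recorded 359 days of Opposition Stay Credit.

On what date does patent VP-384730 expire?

(a) grant + 16 years → 30 May 2016.
(b) filing + 18 years → 24 October 2016.
Later of the two: 24 October 2016.
Opposition Stay Credit: +359 days → 18 October 2017.

2017-10-18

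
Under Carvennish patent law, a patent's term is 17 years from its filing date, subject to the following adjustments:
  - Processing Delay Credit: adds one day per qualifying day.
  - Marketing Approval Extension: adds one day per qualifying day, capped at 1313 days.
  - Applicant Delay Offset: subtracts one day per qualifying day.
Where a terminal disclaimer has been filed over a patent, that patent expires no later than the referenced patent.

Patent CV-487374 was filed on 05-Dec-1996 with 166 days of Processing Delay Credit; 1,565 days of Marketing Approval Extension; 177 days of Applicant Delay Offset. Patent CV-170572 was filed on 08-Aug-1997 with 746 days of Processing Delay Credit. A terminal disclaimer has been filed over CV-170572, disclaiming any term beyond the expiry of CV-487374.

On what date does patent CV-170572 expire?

August 23, 2016

Natural term of CV-170572:
  Base: filing + 17 years → 8 August 2014.
  Processing Delay Credit: +746 days → 23 August 2016.
Expiry of referenced patent CV-487374:
  Base: filing + 17 years → 5 December 2013.
  Processing Delay Credit: +166 days → 20 May 2014.
  Marketing Approval Extension: 1565 days claimed exceeds the 1313-day cap, so +1313 days → 23 December 2017.
  Applicant Delay Offset: −177 days → 29 June 2017.
Terminal disclaimer: CV-170572 expires on the earlier of 23 August 2016 and 29 June 2017.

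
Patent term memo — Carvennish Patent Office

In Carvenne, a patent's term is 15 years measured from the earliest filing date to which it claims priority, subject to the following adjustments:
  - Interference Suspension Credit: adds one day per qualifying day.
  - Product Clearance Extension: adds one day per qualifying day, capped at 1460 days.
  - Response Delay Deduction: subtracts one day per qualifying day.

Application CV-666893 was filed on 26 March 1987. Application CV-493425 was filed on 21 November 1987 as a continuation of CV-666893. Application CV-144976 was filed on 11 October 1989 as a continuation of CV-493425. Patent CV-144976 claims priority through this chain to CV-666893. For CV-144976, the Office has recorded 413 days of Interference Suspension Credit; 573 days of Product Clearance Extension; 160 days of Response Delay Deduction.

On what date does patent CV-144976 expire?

June 29, 2004

Earliest priority filing: 26 March 1987.
Base term: 26 March 1987 + 15 years → 26 March 2002.
Interference Suspension Credit: +413 days → 13 May 2003.
Product Clearance Extension: 573 days (within the 1460-day cap) → +573 days → 6 December 2004.
Response Delay Deduction: −160 days → 29 June 2004.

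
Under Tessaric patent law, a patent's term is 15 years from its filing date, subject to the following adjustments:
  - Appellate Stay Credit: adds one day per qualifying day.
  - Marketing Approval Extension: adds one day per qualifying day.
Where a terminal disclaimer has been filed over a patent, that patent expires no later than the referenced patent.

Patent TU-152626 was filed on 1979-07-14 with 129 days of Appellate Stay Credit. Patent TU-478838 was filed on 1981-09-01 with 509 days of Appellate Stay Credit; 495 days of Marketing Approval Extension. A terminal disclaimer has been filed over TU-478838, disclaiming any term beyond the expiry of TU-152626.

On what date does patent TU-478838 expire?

Natural term of TU-478838:
  Base: filing + 15 years → 1 September 1996.
  Appellate Stay Credit: +509 days → 23 January 1998.
  Marketing Approval Extension: +495 days → 2 June 1999.
Expiry of referenced patent TU-152626:
  Base: filing + 15 years → 14 July 1994.
  Appellate Stay Credit: +129 days → 20 November 1994.
Terminal disclaimer: TU-478838 expires on the earlier of 2 June 1999 and 20 November 1994.

November 20, 1994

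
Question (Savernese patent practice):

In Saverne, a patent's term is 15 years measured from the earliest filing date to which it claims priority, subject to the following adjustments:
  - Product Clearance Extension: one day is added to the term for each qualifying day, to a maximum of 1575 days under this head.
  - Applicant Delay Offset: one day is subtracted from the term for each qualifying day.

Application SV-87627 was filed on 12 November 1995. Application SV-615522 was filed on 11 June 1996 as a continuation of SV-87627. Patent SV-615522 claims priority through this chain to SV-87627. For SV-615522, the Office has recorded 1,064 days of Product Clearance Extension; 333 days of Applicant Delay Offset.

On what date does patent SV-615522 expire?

Earliest priority filing: 12 November 1995.
Base term: 12 November 1995 + 15 years → 12 November 2010.
Product Clearance Extension: 1064 days (within the 1575-day cap) → +1064 days → 11 October 2013.
Applicant Delay Offset: −333 days → 12 November 2012.

November 12, 2012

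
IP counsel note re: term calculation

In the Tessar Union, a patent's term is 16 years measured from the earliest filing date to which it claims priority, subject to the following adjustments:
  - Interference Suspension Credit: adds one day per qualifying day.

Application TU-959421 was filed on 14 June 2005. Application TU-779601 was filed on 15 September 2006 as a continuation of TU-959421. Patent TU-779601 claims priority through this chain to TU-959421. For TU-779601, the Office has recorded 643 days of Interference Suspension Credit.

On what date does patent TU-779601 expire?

Earliest priority filing: 14 June 2005.
Base term: 14 June 2005 + 16 years → 14 June 2021.
Interference Suspension Credit: +643 days → 19 March 2023.

March 19, 2023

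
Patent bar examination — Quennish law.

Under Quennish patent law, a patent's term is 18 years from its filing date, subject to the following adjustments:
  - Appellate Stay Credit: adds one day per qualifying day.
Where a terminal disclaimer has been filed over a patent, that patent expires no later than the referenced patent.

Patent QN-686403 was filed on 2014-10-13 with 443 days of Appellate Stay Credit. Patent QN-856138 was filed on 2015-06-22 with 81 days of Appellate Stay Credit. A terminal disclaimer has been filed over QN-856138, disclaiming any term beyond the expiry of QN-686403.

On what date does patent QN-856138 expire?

Natural term of QN-856138:
  Base: filing + 18 years → 22 June 2033.
  Appellate Stay Credit: +81 days → 11 September 2033.
Expiry of referenced patent QN-686403:
  Base: filing + 18 years → 13 October 2032.
  Appellate Stay Credit: +443 days → 30 December 2033.
Terminal disclaimer: QN-856138 expires on the earlier of 11 September 2033 and 30 December 2033.

September 11, 2033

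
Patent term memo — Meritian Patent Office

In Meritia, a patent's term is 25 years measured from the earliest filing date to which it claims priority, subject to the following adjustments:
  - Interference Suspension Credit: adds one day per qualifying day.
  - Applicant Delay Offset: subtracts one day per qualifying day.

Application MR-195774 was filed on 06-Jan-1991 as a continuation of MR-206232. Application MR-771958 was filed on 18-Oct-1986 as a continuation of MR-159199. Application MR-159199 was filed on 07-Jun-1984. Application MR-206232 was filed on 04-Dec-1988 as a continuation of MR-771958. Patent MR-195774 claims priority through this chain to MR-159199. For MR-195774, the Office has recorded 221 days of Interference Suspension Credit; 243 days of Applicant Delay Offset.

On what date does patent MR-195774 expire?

May 16, 2009

Earliest priority filing: 7 June 1984.
Base term: 7 June 1984 + 25 years → 7 June 2009.
Interference Suspension Credit: +221 days → 14 January 2010.
Applicant Delay Offset: −243 days → 16 May 2009.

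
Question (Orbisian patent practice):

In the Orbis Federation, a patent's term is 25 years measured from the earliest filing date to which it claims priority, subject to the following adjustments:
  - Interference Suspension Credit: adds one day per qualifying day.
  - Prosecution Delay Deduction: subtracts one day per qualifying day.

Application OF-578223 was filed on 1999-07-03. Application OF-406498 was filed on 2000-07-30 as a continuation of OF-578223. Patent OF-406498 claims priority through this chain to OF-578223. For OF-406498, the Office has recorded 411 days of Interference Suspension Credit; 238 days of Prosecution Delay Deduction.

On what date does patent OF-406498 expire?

Earliest priority filing: 3 July 1999.
Base term: 3 July 1999 + 25 years → 3 July 2024.
Interference Suspension Credit: +411 days → 18 August 2025.
Prosecution Delay Deduction: −238 days → 23 December 2024.

December 23, 2024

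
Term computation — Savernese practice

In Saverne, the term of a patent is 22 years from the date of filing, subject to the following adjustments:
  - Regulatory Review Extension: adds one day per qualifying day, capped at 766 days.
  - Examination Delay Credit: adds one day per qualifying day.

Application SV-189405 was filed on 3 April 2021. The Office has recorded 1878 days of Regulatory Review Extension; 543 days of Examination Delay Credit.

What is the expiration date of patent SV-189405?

2046-11-02

Base term: filing date + 22 years → 3 April 2043.
Regulatory Review Extension: 1878 days claimed exceeds the 766-day cap, so +766 days → 8 May 2045.
Examination Delay Credit: +543 days → 2 November 2046.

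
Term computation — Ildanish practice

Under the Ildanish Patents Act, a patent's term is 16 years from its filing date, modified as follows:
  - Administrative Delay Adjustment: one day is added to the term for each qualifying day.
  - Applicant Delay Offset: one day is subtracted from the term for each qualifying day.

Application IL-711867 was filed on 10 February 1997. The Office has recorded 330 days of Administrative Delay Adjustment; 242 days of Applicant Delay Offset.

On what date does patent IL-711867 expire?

Base term: filing date + 16 years → 10 February 2013.
Administrative Delay Adjustment: +330 days → 6 January 2014.
Applicant Delay Offset: −242 days → 9 May 2013.

May 9, 2013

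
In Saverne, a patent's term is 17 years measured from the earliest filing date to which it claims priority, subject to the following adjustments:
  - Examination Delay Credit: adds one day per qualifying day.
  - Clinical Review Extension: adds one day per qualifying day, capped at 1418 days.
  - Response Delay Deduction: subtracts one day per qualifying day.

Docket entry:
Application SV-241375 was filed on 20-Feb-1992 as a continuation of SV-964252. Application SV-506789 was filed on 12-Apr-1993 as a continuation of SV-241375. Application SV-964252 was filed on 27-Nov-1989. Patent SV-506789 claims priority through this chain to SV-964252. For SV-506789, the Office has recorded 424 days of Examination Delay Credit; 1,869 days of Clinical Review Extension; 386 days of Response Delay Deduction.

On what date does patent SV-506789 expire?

Earliest priority filing: 27 November 1989.
Base term: 27 November 1989 + 17 years → 27 November 2006.
Examination Delay Credit: +424 days → 25 January 2008.
Clinical Review Extension: 1869 days claimed exceeds the 1418-day cap, so +1418 days → 13 December 2011.
Response Delay Deduction: −386 days → 22 November 2010.

2010-11-22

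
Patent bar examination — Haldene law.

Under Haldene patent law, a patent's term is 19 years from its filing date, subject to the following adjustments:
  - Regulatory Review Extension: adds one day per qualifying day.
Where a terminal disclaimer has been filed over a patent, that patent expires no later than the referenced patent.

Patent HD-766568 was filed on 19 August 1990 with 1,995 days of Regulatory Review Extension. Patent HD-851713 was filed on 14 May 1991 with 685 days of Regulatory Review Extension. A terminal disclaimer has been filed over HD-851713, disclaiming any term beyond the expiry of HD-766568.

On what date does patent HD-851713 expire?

Natural term of HD-851713:
  Base: filing + 19 years → 14 May 2010.
  Regulatory Review Extension: +685 days → 29 March 2012.
Expiry of referenced patent HD-766568:
  Base: filing + 19 years → 19 August 2009.
  Regulatory Review Extension: +1995 days → 4 February 2015.
Terminal disclaimer: HD-851713 expires on the earlier of 29 March 2012 and 4 February 2015.

2012-03-29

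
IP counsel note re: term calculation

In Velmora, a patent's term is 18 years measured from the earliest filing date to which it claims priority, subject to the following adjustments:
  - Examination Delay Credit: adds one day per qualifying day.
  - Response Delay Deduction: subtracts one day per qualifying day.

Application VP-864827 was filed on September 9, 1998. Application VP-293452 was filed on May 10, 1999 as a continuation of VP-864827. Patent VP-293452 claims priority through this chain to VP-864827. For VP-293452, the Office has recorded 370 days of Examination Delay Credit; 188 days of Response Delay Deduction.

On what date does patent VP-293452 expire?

2017-03-10

Earliest priority filing: 9 September 1998.
Base term: 9 September 1998 + 18 years → 9 September 2016.
Examination Delay Credit: +370 days → 14 September 2017.
Response Delay Deduction: −188 days → 10 March 2017.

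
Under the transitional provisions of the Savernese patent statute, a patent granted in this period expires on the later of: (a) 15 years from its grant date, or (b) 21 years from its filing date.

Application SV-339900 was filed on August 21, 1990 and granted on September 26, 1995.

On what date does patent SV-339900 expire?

2011-08-21

(a) grant + 15 years → 26 September 2010.
(b) filing + 21 years → 21 August 2011.
Later of the two: 21 August 2011.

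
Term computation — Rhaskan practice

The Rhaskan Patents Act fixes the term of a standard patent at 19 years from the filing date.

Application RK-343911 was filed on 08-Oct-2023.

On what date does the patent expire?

Filing date + 19 years → 8 October 2042.

October 8, 2042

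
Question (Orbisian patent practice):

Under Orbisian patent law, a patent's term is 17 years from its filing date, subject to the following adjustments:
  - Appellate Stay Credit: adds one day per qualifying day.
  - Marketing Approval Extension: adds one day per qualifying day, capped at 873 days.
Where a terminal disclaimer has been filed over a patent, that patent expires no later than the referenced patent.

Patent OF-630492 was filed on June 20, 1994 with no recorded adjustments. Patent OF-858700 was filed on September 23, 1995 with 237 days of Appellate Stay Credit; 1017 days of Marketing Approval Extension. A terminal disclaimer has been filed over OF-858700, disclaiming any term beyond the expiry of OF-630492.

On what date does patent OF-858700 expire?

Natural term of OF-858700:
  Base: filing + 17 years → 23 September 2012.
  Appellate Stay Credit: +237 days → 18 May 2013.
  Marketing Approval Extension: 1017 days claimed exceeds the 873-day cap, so +873 days → 8 October 2015.
Expiry of referenced patent OF-630492:
  Base: filing + 17 years → 20 June 2011.
Terminal disclaimer: OF-858700 expires on the earlier of 8 October 2015 and 20 June 2011.

2011-06-20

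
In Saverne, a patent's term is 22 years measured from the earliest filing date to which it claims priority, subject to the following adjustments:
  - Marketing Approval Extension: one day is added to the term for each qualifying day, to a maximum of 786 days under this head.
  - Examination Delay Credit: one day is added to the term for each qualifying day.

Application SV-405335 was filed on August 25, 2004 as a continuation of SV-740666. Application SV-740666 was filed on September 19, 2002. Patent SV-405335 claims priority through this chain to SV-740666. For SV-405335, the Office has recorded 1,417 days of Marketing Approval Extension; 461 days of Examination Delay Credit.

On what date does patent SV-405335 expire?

Earliest priority filing: 19 September 2002.
Base term: 19 September 2002 + 22 years → 19 September 2024.
Marketing Approval Extension: 1417 days claimed exceeds the 786-day cap, so +786 days → 14 November 2026.
Examination Delay Credit: +461 days → 18 February 2028.

2028-02-18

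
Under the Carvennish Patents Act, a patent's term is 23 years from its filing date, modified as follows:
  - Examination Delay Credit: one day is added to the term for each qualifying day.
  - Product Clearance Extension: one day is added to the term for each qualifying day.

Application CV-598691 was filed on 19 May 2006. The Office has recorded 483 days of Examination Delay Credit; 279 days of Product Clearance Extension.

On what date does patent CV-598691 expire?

Base term: filing date + 23 years → 19 May 2029.
Examination Delay Credit: +483 days → 14 September 2030.
Product Clearance Extension: +279 days → 20 June 2031.

June 20, 2031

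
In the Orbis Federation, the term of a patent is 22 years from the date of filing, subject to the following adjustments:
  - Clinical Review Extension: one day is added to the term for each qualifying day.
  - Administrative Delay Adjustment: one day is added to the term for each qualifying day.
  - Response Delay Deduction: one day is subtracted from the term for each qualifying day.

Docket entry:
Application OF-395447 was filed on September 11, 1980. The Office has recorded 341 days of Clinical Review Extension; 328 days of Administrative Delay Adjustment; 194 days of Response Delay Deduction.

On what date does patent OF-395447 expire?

Base term: filing date + 22 years → 11 September 2002.
Clinical Review Extension: +341 days → 18 August 2003.
Administrative Delay Adjustment: +328 days → 11 July 2004.
Response Delay Deduction: −194 days → 30 December 2003.

2003-12-30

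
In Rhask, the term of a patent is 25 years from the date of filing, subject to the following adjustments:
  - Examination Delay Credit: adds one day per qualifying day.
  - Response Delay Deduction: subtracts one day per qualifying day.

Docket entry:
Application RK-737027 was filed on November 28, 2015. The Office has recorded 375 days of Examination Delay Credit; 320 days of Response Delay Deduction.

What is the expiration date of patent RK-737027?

2041-01-22

Base term: filing date + 25 years → 28 November 2040.
Examination Delay Credit: +375 days → 8 December 2041.
Response Delay Deduction: −320 days → 22 January 2041.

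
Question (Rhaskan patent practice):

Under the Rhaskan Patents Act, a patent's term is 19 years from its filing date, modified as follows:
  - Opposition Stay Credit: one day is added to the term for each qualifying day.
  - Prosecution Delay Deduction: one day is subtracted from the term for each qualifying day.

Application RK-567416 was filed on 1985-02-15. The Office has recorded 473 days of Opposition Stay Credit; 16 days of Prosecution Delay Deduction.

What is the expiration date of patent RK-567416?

2005-05-17

Base term: filing date + 19 years → 15 February 2004.
Opposition Stay Credit: +473 days → 2 June 2005.
Prosecution Delay Deduction: −16 days → 17 May 2005.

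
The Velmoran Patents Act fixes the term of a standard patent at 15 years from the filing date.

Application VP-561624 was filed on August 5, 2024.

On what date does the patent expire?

August 5, 2039

Filing date + 15 years → 5 August 2039.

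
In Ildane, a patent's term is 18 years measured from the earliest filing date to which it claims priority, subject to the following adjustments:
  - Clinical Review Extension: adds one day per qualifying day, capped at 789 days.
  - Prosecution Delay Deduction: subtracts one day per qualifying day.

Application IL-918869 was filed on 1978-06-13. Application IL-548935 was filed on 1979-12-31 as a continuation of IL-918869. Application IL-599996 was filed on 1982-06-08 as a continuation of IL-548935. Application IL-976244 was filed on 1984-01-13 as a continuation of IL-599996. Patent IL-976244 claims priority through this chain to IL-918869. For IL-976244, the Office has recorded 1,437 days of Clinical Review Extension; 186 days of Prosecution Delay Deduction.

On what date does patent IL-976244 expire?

February 6, 1998

Earliest priority filing: 13 June 1978.
Base term: 13 June 1978 + 18 years → 13 June 1996.
Clinical Review Extension: 1437 days claimed exceeds the 789-day cap, so +789 days → 11 August 1998.
Prosecution Delay Deduction: −186 days → 6 February 1998.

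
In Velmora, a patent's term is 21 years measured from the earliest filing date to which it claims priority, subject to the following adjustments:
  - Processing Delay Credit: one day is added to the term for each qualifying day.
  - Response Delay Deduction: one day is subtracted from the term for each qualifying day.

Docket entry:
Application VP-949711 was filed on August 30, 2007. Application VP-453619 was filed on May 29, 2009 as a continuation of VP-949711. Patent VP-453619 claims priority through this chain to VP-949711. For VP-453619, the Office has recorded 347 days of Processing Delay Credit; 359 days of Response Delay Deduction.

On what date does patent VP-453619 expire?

Earliest priority filing: 30 August 2007.
Base term: 30 August 2007 + 21 years → 30 August 2028.
Processing Delay Credit: +347 days → 12 August 2029.
Response Delay Deduction: −359 days → 18 August 2028.

2028-08-18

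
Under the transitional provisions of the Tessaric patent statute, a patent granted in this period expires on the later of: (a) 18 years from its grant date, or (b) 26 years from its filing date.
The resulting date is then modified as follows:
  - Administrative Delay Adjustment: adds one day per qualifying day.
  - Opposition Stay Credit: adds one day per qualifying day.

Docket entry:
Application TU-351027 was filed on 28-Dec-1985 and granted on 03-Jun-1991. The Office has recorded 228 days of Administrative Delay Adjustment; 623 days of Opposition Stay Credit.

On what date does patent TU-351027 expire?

April 27, 2014

(a) grant + 18 years → 3 June 2009.
(b) filing + 26 years → 28 December 2011.
Later of the two: 28 December 2011.
Administrative Delay Adjustment: +228 days → 12 August 2012.
Opposition Stay Credit: +623 days → 27 April 2014.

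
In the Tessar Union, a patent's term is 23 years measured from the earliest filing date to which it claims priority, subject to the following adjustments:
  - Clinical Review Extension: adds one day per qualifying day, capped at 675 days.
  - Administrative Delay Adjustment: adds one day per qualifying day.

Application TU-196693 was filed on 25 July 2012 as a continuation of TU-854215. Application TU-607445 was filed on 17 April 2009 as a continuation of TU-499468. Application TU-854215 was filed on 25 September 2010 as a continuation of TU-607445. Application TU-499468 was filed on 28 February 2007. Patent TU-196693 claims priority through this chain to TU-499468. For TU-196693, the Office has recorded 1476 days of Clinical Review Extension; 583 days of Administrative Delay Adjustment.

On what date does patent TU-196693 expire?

August 9, 2033

Earliest priority filing: 28 February 2007.
Base term: 28 February 2007 + 23 years → 28 February 2030.
Clinical Review Extension: 1476 days claimed exceeds the 675-day cap, so +675 days → 4 January 2032.
Administrative Delay Adjustment: +583 days → 9 August 2033.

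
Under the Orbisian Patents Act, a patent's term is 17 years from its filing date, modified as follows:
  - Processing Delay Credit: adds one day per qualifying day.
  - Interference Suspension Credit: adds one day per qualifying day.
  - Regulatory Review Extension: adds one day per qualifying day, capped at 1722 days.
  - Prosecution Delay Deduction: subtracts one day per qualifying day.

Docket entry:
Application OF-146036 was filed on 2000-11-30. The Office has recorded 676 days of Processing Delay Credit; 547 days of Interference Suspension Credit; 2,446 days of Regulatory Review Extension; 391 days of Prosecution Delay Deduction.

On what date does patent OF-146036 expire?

November 27, 2024

Base term: filing date + 17 years → 30 November 2017.
Processing Delay Credit: +676 days → 7 October 2019.
Interference Suspension Credit: +547 days → 6 April 2021.
Regulatory Review Extension: 2446 days claimed exceeds the 1722-day cap, so +1722 days → 23 December 2025.
Prosecution Delay Deduction: −391 days → 27 November 2024.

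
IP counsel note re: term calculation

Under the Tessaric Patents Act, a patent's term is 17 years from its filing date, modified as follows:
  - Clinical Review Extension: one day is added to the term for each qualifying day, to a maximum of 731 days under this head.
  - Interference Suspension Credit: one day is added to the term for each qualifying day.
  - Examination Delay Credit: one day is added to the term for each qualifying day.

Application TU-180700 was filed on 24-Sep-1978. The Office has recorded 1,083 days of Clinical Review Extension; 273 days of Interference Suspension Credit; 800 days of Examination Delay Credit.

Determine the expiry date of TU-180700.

Base term: filing date + 17 years → 24 September 1995.
Clinical Review Extension: 1083 days claimed exceeds the 731-day cap, so +731 days → 24 September 1997.
Interference Suspension Credit: +273 days → 24 June 1998.
Examination Delay Credit: +800 days → 1 September 2000.

September 1, 2000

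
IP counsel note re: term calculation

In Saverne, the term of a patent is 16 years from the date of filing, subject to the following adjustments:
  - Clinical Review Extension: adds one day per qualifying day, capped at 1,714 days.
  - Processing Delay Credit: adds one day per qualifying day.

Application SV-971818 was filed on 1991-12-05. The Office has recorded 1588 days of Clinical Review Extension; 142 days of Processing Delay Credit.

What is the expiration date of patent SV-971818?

2012-08-30

Base term: filing date + 16 years → 5 December 2007.
Clinical Review Extension: 1588 days (within the 1714-day cap) → +1588 days → 10 April 2012.
Processing Delay Credit: +142 days → 30 August 2012.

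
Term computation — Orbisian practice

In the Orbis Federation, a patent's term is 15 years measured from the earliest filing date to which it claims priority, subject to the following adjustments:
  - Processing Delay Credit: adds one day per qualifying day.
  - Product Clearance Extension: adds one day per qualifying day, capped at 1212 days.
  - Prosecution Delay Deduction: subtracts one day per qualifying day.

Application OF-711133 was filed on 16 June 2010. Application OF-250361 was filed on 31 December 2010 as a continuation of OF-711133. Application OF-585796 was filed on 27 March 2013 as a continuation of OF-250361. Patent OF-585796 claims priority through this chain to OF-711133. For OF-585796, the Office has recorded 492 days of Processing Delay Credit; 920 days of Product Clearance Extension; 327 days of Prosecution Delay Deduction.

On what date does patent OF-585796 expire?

2028-06-05

Earliest priority filing: 16 June 2010.
Base term: 16 June 2010 + 15 years → 16 June 2025.
Processing Delay Credit: +492 days → 21 October 2026.
Product Clearance Extension: 920 days (within the 1212-day cap) → +920 days → 28 April 2029.
Prosecution Delay Deduction: −327 days → 5 June 2028.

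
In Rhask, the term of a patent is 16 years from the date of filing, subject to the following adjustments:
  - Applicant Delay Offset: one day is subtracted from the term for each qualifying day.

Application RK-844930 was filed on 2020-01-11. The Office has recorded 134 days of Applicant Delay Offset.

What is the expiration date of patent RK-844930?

Base term: filing date + 16 years → 11 January 2036.
Applicant Delay Offset: −134 days → 30 August 2035.

August 30, 2035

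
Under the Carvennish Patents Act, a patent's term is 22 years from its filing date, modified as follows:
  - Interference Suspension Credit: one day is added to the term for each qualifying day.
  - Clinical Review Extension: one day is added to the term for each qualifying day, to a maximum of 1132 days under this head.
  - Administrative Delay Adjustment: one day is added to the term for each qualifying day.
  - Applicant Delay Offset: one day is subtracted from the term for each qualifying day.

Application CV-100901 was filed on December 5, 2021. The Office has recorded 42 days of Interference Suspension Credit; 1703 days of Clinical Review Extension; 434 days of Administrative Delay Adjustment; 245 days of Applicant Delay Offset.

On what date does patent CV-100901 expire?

Base term: filing date + 22 years → 5 December 2043.
Interference Suspension Credit: +42 days → 16 January 2044.
Clinical Review Extension: 1703 days claimed exceeds the 1132-day cap, so +1132 days → 21 February 2047.
Administrative Delay Adjustment: +434 days → 30 April 2048.
Applicant Delay Offset: −245 days → 29 August 2047.

August 29, 2047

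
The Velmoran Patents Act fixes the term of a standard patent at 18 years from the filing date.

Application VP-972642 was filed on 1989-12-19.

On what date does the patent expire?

December 19, 2007

Filing date + 18 years → 19 December 2007.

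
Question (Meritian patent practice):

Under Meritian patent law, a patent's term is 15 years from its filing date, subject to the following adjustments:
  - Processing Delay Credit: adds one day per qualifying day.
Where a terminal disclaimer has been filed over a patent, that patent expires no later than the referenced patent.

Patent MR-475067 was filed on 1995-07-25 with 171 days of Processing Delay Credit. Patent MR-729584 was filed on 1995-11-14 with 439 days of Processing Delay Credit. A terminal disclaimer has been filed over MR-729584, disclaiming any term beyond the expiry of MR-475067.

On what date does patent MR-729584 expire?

January 12, 2011

Natural term of MR-729584:
  Base: filing + 15 years → 14 November 2010.
  Processing Delay Credit: +439 days → 27 January 2012.
Expiry of referenced patent MR-475067:
  Base: filing + 15 years → 25 July 2010.
  Processing Delay Credit: +171 days → 12 January 2011.
Terminal disclaimer: MR-729584 expires on the earlier of 27 January 2012 and 12 January 2011.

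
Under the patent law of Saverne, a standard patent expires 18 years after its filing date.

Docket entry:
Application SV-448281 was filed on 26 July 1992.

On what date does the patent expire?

July 26, 2010

Filing date + 18 years → 26 July 2010.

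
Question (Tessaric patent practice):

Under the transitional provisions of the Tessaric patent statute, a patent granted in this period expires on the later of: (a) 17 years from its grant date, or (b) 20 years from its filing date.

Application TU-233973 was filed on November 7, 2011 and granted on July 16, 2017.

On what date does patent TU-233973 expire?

(a) grant + 17 years → 16 July 2034.
(b) filing + 20 years → 7 November 2031.
Later of the two: 16 July 2034.

July 16, 2034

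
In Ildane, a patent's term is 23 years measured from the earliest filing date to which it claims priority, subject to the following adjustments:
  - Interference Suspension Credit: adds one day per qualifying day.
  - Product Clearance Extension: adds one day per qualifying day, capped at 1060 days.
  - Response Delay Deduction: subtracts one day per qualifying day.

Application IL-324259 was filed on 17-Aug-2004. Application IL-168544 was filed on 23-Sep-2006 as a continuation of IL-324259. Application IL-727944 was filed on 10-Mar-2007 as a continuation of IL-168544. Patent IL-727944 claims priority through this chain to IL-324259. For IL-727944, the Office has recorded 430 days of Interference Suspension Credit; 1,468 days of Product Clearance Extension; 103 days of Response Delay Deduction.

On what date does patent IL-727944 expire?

Earliest priority filing: 17 August 2004.
Base term: 17 August 2004 + 23 years → 17 August 2027.
Interference Suspension Credit: +430 days → 20 October 2028.
Product Clearance Extension: 1468 days claimed exceeds the 1060-day cap, so +1060 days → 15 September 2031.
Response Delay Deduction: −103 days → 4 June 2031.

2031-06-04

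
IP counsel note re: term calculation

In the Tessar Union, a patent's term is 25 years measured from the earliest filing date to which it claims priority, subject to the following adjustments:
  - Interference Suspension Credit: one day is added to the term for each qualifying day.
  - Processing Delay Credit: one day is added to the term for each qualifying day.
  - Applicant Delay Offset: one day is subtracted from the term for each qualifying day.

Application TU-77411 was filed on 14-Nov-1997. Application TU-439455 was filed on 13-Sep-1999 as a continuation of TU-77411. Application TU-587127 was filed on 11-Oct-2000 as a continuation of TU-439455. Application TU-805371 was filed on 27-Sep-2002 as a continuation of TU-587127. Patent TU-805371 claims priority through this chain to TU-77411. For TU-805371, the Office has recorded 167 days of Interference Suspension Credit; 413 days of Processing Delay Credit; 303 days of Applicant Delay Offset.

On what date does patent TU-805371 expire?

Earliest priority filing: 14 November 1997.
Base term: 14 November 1997 + 25 years → 14 November 2022.
Interference Suspension Credit: +167 days → 30 April 2023.
Processing Delay Credit: +413 days → 16 June 2024.
Applicant Delay Offset: −303 days → 18 August 2023.

2023-08-18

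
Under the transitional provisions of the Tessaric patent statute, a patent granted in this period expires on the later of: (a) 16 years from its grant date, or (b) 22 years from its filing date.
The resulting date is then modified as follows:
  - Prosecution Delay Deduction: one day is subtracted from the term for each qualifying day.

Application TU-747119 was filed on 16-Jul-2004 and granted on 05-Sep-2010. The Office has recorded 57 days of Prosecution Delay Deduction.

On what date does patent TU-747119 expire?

2026-07-10

(a) grant + 16 years → 5 September 2026.
(b) filing + 22 years → 16 July 2026.
Later of the two: 5 September 2026.
Prosecution Delay Deduction: −57 days → 10 July 2026.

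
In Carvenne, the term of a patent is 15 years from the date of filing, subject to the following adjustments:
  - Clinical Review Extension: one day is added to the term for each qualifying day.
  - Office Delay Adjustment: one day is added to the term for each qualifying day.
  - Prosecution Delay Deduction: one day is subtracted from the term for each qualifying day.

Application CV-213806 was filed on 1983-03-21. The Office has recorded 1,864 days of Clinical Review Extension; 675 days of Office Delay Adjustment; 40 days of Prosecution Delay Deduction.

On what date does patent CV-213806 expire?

2005-01-22

Base term: filing date + 15 years → 21 March 1998.
Clinical Review Extension: +1864 days → 28 April 2003.
Office Delay Adjustment: +675 days → 3 March 2005.
Prosecution Delay Deduction: −40 days → 22 January 2005.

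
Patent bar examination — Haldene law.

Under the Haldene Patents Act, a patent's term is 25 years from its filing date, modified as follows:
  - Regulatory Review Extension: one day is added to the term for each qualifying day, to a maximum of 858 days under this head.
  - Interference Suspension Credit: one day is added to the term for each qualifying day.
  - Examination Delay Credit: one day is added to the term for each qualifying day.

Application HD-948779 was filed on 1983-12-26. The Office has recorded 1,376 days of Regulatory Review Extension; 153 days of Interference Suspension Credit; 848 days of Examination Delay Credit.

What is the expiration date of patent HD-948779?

Base term: filing date + 25 years → 26 December 2008.
Regulatory Review Extension: 1376 days claimed exceeds the 858-day cap, so +858 days → 3 May 2011.
Interference Suspension Credit: +153 days → 3 October 2011.
Examination Delay Credit: +848 days → 28 January 2014.

January 28, 2014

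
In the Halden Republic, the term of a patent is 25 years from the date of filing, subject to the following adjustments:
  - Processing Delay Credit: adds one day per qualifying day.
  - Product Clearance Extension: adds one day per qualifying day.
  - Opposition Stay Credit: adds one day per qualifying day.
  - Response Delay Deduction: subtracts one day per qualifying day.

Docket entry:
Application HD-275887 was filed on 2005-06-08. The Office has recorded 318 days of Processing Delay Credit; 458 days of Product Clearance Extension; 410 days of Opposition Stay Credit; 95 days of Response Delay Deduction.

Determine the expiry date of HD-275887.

Base term: filing date + 25 years → 8 June 2030.
Processing Delay Credit: +318 days → 22 April 2031.
Product Clearance Extension: +458 days → 23 July 2032.
Opposition Stay Credit: +410 days → 6 September 2033.
Response Delay Deduction: −95 days → 3 June 2033.

2033-06-03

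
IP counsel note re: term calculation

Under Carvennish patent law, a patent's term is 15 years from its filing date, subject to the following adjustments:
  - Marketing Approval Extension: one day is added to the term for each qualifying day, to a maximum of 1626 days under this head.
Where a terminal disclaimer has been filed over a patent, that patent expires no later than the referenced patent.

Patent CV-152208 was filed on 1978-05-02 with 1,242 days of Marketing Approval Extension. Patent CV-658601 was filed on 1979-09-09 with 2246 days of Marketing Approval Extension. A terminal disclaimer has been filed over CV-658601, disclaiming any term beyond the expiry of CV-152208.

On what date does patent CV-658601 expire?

Natural term of CV-658601:
  Base: filing + 15 years → 9 September 1994.
  Marketing Approval Extension: 2246 days claimed exceeds the 1626-day cap, so +1626 days → 21 February 1999.
Expiry of referenced patent CV-152208:
  Base: filing + 15 years → 2 May 1993.
  Marketing Approval Extension: 1242 days (within the 1626-day cap) → +1242 days → 25 September 1996.
Terminal disclaimer: CV-658601 expires on the earlier of 21 February 1999 and 25 September 1996.

September 25, 1996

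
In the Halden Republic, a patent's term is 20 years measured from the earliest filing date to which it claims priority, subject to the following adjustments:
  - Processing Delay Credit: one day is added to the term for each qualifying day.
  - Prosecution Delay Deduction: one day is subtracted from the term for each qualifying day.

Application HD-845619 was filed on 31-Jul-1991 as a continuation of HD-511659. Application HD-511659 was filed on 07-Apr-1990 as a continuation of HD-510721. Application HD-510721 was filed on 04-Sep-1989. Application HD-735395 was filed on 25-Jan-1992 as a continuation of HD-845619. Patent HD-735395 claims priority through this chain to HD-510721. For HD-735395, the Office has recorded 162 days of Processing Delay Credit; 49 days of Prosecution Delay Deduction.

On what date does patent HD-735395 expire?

Earliest priority filing: 4 September 1989.
Base term: 4 September 1989 + 20 years → 4 September 2009.
Processing Delay Credit: +162 days → 13 February 2010.
Prosecution Delay Deduction: −49 days → 26 December 2009.

December 26, 2009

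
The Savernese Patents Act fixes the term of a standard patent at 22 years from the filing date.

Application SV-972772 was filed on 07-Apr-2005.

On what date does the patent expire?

April 7, 2027

Filing date + 22 years → 7 April 2027.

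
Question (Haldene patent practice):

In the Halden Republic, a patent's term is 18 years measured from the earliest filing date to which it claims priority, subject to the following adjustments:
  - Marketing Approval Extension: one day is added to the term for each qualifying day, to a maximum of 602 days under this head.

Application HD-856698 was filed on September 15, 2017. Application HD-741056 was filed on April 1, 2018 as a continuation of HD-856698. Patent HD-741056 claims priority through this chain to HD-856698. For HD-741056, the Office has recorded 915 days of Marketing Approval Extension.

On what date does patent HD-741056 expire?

Earliest priority filing: 15 September 2017.
Base term: 15 September 2017 + 18 years → 15 September 2035.
Marketing Approval Extension: 915 days claimed exceeds the 602-day cap, so +602 days → 9 May 2037.

May 9, 2037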